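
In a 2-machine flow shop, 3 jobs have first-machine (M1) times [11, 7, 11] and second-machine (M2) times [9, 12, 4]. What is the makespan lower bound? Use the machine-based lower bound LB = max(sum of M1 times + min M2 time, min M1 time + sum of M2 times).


LB1 = sum(M1 times) + min(M2 times) = 29 + 4 = 33
LB2 = min(M1 times) + sum(M2 times) = 7 + 25 = 32
Lower bound = max(LB1, LB2) = max(33, 32) = 33

33


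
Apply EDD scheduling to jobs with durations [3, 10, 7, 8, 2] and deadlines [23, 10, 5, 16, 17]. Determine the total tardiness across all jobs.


Sort by due date (EDD order): [(7, 5), (10, 10), (8, 16), (2, 17), (3, 23)]
Compute completion times and tardiness:
  Job 1: p=7, d=5, C=7, tardiness=max(0,7-5)=2
  Job 2: p=10, d=10, C=17, tardiness=max(0,17-10)=7
  Job 3: p=8, d=16, C=25, tardiness=max(0,25-16)=9
  Job 4: p=2, d=17, C=27, tardiness=max(0,27-17)=10
  Job 5: p=3, d=23, C=30, tardiness=max(0,30-23)=7
Total tardiness = 35

35


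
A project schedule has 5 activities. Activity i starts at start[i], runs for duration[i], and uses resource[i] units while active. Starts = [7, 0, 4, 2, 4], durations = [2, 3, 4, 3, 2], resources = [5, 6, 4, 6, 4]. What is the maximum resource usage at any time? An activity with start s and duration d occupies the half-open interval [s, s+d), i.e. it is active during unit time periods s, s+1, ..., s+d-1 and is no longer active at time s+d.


Each activity i is active on [start_i, start_i + duration_i).
Compute total resource usage per time slot:
  t=0: active resources = [6], total = 6
  t=1: active resources = [6], total = 6
  t=2: active resources = [6, 6], total = 12
  t=3: active resources = [6], total = 6
  t=4: active resources = [4, 6, 4], total = 14
  t=5: active resources = [4, 4], total = 8
  t=6: active resources = [4], total = 4
  t=7: active resources = [5, 4], total = 9
  t=8: active resources = [5], total = 5
Peak resource demand = 14

14


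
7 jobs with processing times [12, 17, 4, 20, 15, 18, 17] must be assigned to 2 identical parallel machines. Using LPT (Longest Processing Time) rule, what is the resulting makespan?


Sort jobs in decreasing order (LPT): [20, 18, 17, 17, 15, 12, 4]
Assign each job to the least loaded machine:
  Machine 1: jobs [20, 17, 12, 4], load = 53
  Machine 2: jobs [18, 17, 15], load = 50
Makespan = max load = 53

53


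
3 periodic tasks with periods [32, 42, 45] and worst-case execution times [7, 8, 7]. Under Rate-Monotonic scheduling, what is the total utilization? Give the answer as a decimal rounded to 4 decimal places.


Compute individual utilizations (exact fractions):
  Task 1: C/T = 7/32 (approx. 0.2188)
  Task 2: C/T = 8/42 = 4/21 (approx. 0.1905)
  Task 3: C/T = 7/45 (approx. 0.1556)
Total utilization U = 7/32 + 4/21 + 7/45 = 5693/10080
Rounded to 4 decimal places: U = 0.5648
RM (Liu & Layland) bound for 3 tasks = 0.779763; compare with U = 5693/10080 (approx. 0.564782)
U <= bound, so schedulable by RM sufficient condition.

0.5648


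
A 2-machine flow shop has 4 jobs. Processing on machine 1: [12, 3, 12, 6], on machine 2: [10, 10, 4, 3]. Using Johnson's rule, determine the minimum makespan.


Apply Johnson's rule:
  Group 1 (a <= b): [(2, 3, 10)]
  Group 2 (a > b): [(1, 12, 10), (3, 12, 4), (4, 6, 3)]
Optimal job order: [2, 1, 3, 4]
Schedule:
  Job 2: M1 done at 3, M2 done at 13
  Job 1: M1 done at 15, M2 done at 25
  Job 3: M1 done at 27, M2 done at 31
  Job 4: M1 done at 33, M2 done at 36
Makespan = 36

36


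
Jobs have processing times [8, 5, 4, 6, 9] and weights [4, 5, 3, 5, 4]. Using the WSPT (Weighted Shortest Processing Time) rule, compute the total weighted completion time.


Compute p/w ratios and sort ascending (WSPT): [(5, 5), (6, 5), (4, 3), (8, 4), (9, 4)]
Compute weighted completion times:
  Job (p=5,w=5): C=5, w*C=5*5=25
  Job (p=6,w=5): C=11, w*C=5*11=55
  Job (p=4,w=3): C=15, w*C=3*15=45
  Job (p=8,w=4): C=23, w*C=4*23=92
  Job (p=9,w=4): C=32, w*C=4*32=128
Total weighted completion time = 345

345


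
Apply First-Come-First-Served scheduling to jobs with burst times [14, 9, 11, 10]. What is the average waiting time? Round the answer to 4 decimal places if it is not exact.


FCFS order (as given): [14, 9, 11, 10]
Waiting times:
  Job 1: wait = 0
  Job 2: wait = 14
  Job 3: wait = 23
  Job 4: wait = 34
Sum of waiting times = 71
Average waiting time = 71/4 = 17.75

17.75


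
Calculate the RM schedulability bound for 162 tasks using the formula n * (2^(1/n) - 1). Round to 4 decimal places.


Compute 2^(1/162) = 1.0042878529
Subtract 1: 1.0042878529 - 1 = 0.0042878529
Multiply by n: 162 * 0.0042878529 = 0.6946321698
Round to 4 dp: 0.6946

0.6946


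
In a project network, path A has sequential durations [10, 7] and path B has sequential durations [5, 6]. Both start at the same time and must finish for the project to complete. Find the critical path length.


Path A total = 10 + 7 = 17
Path B total = 5 + 6 = 11
Critical path = longest path = max(17, 11) = 17

17


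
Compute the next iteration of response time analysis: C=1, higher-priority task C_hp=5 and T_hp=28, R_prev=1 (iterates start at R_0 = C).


R_next = C + ceil(R_prev / T_hp) * C_hp
ceil(1 / 28) = ceil(0.0357) = 1
Interference = 1 * 5 = 5
R_next = 1 + 5 = 6

6


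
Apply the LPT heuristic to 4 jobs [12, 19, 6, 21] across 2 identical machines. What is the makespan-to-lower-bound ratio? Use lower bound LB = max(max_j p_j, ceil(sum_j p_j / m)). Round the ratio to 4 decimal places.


LPT order: [21, 19, 12, 6]
Machine loads after assignment: [27, 31]
LPT makespan = 31
Lower bound = max(max_job, ceil(total/2)) = max(21, 29) = 29
Ratio = 31 / 29 = 1.069

1.069


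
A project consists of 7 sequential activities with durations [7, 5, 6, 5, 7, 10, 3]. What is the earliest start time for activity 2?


Activity 2 starts after activities 1 through 1 complete.
Predecessor durations: [7]
ES = 7 = 7

7


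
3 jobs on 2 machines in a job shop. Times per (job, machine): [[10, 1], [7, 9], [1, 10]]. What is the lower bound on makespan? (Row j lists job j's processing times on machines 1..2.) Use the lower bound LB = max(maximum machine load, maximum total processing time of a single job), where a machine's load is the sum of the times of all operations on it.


Machine loads:
  Machine 1: 10 + 7 + 1 = 18
  Machine 2: 1 + 9 + 10 = 20
Max machine load = 20
Job totals:
  Job 1: 11
  Job 2: 16
  Job 3: 11
Max job total = 16
Lower bound = max(20, 16) = 20

20


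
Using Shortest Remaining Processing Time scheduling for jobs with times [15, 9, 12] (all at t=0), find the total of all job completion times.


Since all jobs arrive at t=0, SRPT equals SPT ordering.
SPT order: [9, 12, 15]
Completion times:
  Job 1: p=9, C=9
  Job 2: p=12, C=21
  Job 3: p=15, C=36
Total completion time = 9 + 21 + 36 = 66

66


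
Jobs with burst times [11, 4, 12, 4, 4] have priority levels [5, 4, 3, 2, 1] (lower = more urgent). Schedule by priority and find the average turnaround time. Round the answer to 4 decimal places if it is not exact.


Sort by priority (ascending = highest first):
Order: [(1, 4), (2, 4), (3, 12), (4, 4), (5, 11)]
Completion times:
  Priority 1, burst=4, C=4
  Priority 2, burst=4, C=8
  Priority 3, burst=12, C=20
  Priority 4, burst=4, C=24
  Priority 5, burst=11, C=35
Average turnaround = 91/5 = 18.2

18.2


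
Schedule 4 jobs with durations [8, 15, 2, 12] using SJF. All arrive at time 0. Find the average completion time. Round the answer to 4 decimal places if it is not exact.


SJF order (ascending): [2, 8, 12, 15]
Completion times:
  Job 1: burst=2, C=2
  Job 2: burst=8, C=10
  Job 3: burst=12, C=22
  Job 4: burst=15, C=37
Average completion = 71/4 = 17.75

17.75


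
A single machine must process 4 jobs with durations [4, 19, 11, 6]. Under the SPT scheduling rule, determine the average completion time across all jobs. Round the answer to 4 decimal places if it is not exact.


Sort jobs by processing time (SPT order): [4, 6, 11, 19]
Compute completion times sequentially:
  Job 1: processing = 4, completes at 4
  Job 2: processing = 6, completes at 10
  Job 3: processing = 11, completes at 21
  Job 4: processing = 19, completes at 40
Sum of completion times = 75
Average completion time = 75/4 = 18.75

18.75


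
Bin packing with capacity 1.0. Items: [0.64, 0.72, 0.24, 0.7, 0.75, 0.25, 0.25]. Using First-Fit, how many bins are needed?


Place items sequentially using First-Fit:
  Item 0.64 -> new Bin 1
  Item 0.72 -> new Bin 2
  Item 0.24 -> Bin 1 (now 0.88)
  Item 0.7 -> new Bin 3
  Item 0.75 -> new Bin 4
  Item 0.25 -> Bin 2 (now 0.97)
  Item 0.25 -> Bin 3 (now 0.95)
Total bins used = 4

4


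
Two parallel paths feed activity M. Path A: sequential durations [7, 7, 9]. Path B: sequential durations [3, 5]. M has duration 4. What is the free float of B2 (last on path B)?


ES(B2) = sum of predecessors on chain B = 3
EF(B2) = ES + duration = 3 + 5 = 8
Successor of B2 is M. ES(M) = max(sum(A), sum(B)) = max(23, 8) = 23
Free float = ES(successor) - EF(current) = 23 - 8 = 15

15


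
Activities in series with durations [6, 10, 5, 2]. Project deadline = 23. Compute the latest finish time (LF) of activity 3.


LF(activity 3) = deadline - sum of successor durations
Successors: activities 4 through 4 with durations [2]
Sum of successor durations = 2
LF = 23 - 2 = 21

21


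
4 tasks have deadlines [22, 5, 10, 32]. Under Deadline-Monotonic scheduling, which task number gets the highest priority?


Sort tasks by relative deadline (ascending):
  Task 2: deadline = 5
  Task 3: deadline = 10
  Task 1: deadline = 22
  Task 4: deadline = 32
Priority order (highest first): [2, 3, 1, 4]
Highest priority task = 2

2


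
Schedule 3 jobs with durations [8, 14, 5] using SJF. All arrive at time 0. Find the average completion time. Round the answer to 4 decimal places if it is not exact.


SJF order (ascending): [5, 8, 14]
Completion times:
  Job 1: burst=5, C=5
  Job 2: burst=8, C=13
  Job 3: burst=14, C=27
Average completion = 45/3 = 15.0

15.0


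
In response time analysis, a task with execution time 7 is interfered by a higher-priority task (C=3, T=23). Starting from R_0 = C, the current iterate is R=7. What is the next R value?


R_next = C + ceil(R_prev / T_hp) * C_hp
ceil(7 / 23) = ceil(0.3043) = 1
Interference = 1 * 3 = 3
R_next = 7 + 3 = 10

10


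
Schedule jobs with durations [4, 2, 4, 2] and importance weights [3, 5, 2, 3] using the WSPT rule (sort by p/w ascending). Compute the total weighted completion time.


Compute p/w ratios and sort ascending (WSPT): [(2, 5), (2, 3), (4, 3), (4, 2)]
Compute weighted completion times:
  Job (p=2,w=5): C=2, w*C=5*2=10
  Job (p=2,w=3): C=4, w*C=3*4=12
  Job (p=4,w=3): C=8, w*C=3*8=24
  Job (p=4,w=2): C=12, w*C=2*12=24
Total weighted completion time = 70

70


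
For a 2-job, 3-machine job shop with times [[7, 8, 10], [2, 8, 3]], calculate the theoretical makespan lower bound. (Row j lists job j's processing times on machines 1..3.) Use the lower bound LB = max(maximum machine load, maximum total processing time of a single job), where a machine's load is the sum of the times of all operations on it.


Machine loads:
  Machine 1: 7 + 2 = 9
  Machine 2: 8 + 8 = 16
  Machine 3: 10 + 3 = 13
Max machine load = 16
Job totals:
  Job 1: 25
  Job 2: 13
Max job total = 25
Lower bound = max(16, 25) = 25

25


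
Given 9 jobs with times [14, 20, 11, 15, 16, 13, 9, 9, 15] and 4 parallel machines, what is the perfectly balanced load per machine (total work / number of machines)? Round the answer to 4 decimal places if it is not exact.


Total processing time = 14 + 20 + 11 + 15 + 16 + 13 + 9 + 9 + 15 = 122
Number of machines = 4
Ideal balanced load = 122 / 4 = 30.5

30.5


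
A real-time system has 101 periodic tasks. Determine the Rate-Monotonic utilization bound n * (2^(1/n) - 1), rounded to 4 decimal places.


Compute 2^(1/101) = 1.0068864466
Subtract 1: 1.0068864466 - 1 = 0.0068864466
Multiply by n: 101 * 0.0068864466 = 0.6955311066
Round to 4 dp: 0.6955

0.6955


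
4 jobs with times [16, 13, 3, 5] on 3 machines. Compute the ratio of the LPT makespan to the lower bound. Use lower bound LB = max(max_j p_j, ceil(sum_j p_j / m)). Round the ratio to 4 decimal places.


LPT order: [16, 13, 5, 3]
Machine loads after assignment: [16, 13, 8]
LPT makespan = 16
Lower bound = max(max_job, ceil(total/3)) = max(16, 13) = 16
Ratio = 16 / 16 = 1.0

1.0


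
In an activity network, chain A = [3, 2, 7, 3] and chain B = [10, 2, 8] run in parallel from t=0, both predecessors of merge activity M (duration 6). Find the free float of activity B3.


ES(B3) = sum of predecessors on chain B = 12
EF(B3) = ES + duration = 12 + 8 = 20
Successor of B3 is M. ES(M) = max(sum(A), sum(B)) = max(15, 20) = 20
Free float = ES(successor) - EF(current) = 20 - 20 = 0

0


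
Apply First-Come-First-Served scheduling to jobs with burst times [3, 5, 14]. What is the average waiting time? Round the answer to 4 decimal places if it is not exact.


FCFS order (as given): [3, 5, 14]
Waiting times:
  Job 1: wait = 0
  Job 2: wait = 3
  Job 3: wait = 8
Sum of waiting times = 11
Average waiting time = 11/3 = 3.6667

3.6667


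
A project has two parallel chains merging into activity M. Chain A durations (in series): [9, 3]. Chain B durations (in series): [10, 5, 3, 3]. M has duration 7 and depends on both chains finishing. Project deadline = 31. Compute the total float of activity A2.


Forward pass: ES(A2) = sum of predecessors on chain A = 9
EF = ES + duration = 9 + 3 = 12
Backward pass: LF(M) = deadline = 31; LS(M) = 31 - 7 = 24
LF(A2) = LS(M) - sum(successors on chain A) = 24 - 0 = 24
LS = LF - duration = 24 - 3 = 21
Total float = LS - ES = 21 - 9 = 12

12


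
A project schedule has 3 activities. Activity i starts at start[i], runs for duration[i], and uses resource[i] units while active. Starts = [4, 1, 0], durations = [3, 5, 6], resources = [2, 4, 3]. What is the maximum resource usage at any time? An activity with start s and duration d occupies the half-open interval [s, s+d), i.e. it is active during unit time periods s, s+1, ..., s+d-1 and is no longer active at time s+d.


Each activity i is active on [start_i, start_i + duration_i).
Compute total resource usage per time slot:
  t=0: active resources = [3], total = 3
  t=1: active resources = [4, 3], total = 7
  t=2: active resources = [4, 3], total = 7
  t=3: active resources = [4, 3], total = 7
  t=4: active resources = [2, 4, 3], total = 9
  t=5: active resources = [2, 4, 3], total = 9
  t=6: active resources = [2], total = 2
Peak resource demand = 9

9


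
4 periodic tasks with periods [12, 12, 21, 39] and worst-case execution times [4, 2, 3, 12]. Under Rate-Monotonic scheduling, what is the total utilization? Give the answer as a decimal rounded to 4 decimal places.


Compute individual utilizations (exact fractions):
  Task 1: C/T = 4/12 = 1/3 (approx. 0.3333)
  Task 2: C/T = 2/12 = 1/6 (approx. 0.1667)
  Task 3: C/T = 3/21 = 1/7 (approx. 0.1429)
  Task 4: C/T = 12/39 = 4/13 (approx. 0.3077)
Total utilization U = 1/3 + 1/6 + 1/7 + 4/13 = 173/182
Rounded to 4 decimal places: U = 0.9505
RM (Liu & Layland) bound for 4 tasks = 0.756828; compare with U = 173/182 (approx. 0.950549)
bound < U <= 1, so the RM sufficient condition is not met (inconclusive; an exact test such as response-time analysis is needed).

0.9505


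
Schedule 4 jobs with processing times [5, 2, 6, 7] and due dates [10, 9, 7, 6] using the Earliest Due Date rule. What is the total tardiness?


Sort by due date (EDD order): [(7, 6), (6, 7), (2, 9), (5, 10)]
Compute completion times and tardiness:
  Job 1: p=7, d=6, C=7, tardiness=max(0,7-6)=1
  Job 2: p=6, d=7, C=13, tardiness=max(0,13-7)=6
  Job 3: p=2, d=9, C=15, tardiness=max(0,15-9)=6
  Job 4: p=5, d=10, C=20, tardiness=max(0,20-10)=10
Total tardiness = 23

23


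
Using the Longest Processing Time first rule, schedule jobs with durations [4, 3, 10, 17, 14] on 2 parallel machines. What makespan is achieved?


Sort jobs in decreasing order (LPT): [17, 14, 10, 4, 3]
Assign each job to the least loaded machine:
  Machine 1: jobs [17, 4, 3], load = 24
  Machine 2: jobs [14, 10], load = 24
Makespan = max load = 24

24


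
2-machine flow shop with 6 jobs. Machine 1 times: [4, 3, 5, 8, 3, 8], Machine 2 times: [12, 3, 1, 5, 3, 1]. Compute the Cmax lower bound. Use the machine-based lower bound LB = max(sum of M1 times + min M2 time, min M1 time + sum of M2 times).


LB1 = sum(M1 times) + min(M2 times) = 31 + 1 = 32
LB2 = min(M1 times) + sum(M2 times) = 3 + 25 = 28
Lower bound = max(LB1, LB2) = max(32, 28) = 32

32


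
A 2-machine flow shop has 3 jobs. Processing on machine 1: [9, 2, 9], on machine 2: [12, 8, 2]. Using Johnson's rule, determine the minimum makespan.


Apply Johnson's rule:
  Group 1 (a <= b): [(2, 2, 8), (1, 9, 12)]
  Group 2 (a > b): [(3, 9, 2)]
Optimal job order: [2, 1, 3]
Schedule:
  Job 2: M1 done at 2, M2 done at 10
  Job 1: M1 done at 11, M2 done at 23
  Job 3: M1 done at 20, M2 done at 25
Makespan = 25

25


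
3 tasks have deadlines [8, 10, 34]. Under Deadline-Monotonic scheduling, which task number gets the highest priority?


Sort tasks by relative deadline (ascending):
  Task 1: deadline = 8
  Task 2: deadline = 10
  Task 3: deadline = 34
Priority order (highest first): [1, 2, 3]
Highest priority task = 1

1


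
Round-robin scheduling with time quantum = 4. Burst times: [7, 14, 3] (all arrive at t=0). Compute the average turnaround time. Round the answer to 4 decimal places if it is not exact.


Time quantum = 4
Execution trace:
  J1 runs 4 units, time = 4
  J2 runs 4 units, time = 8
  J3 runs 3 units, time = 11
  J1 runs 3 units, time = 14
  J2 runs 4 units, time = 18
  J2 runs 4 units, time = 22
  J2 runs 2 units, time = 24
Finish times: [14, 24, 11]
Average turnaround = 49/3 = 16.3333

16.3333


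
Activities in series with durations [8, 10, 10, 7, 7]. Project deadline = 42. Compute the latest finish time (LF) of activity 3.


LF(activity 3) = deadline - sum of successor durations
Successors: activities 4 through 5 with durations [7, 7]
Sum of successor durations = 14
LF = 42 - 14 = 28

28


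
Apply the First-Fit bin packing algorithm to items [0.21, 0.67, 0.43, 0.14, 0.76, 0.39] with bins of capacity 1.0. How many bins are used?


Place items sequentially using First-Fit:
  Item 0.21 -> new Bin 1
  Item 0.67 -> Bin 1 (now 0.88)
  Item 0.43 -> new Bin 2
  Item 0.14 -> Bin 2 (now 0.57)
  Item 0.76 -> new Bin 3
  Item 0.39 -> Bin 2 (now 0.96)
Total bins used = 3

3


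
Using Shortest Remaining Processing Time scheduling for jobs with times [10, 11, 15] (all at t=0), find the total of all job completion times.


Since all jobs arrive at t=0, SRPT equals SPT ordering.
SPT order: [10, 11, 15]
Completion times:
  Job 1: p=10, C=10
  Job 2: p=11, C=21
  Job 3: p=15, C=36
Total completion time = 10 + 21 + 36 = 67

67


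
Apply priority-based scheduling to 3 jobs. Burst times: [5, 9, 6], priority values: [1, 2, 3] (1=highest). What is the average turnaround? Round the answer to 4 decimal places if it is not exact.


Sort by priority (ascending = highest first):
Order: [(1, 5), (2, 9), (3, 6)]
Completion times:
  Priority 1, burst=5, C=5
  Priority 2, burst=9, C=14
  Priority 3, burst=6, C=20
Average turnaround = 39/3 = 13.0

13.0


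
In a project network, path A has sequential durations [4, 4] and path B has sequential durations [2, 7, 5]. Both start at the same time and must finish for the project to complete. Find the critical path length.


Path A total = 4 + 4 = 8
Path B total = 2 + 7 + 5 = 14
Critical path = longest path = max(8, 14) = 14

14


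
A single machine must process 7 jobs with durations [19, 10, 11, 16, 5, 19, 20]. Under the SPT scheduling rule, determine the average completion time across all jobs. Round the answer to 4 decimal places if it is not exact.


Sort jobs by processing time (SPT order): [5, 10, 11, 16, 19, 19, 20]
Compute completion times sequentially:
  Job 1: processing = 5, completes at 5
  Job 2: processing = 10, completes at 15
  Job 3: processing = 11, completes at 26
  Job 4: processing = 16, completes at 42
  Job 5: processing = 19, completes at 61
  Job 6: processing = 19, completes at 80
  Job 7: processing = 20, completes at 100
Sum of completion times = 329
Average completion time = 329/7 = 47.0

47.0


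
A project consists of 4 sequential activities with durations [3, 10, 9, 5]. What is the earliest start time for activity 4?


Activity 4 starts after activities 1 through 3 complete.
Predecessor durations: [3, 10, 9]
ES = 3 + 10 + 9 = 22

22


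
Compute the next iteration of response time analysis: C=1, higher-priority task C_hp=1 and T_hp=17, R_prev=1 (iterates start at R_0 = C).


R_next = C + ceil(R_prev / T_hp) * C_hp
ceil(1 / 17) = ceil(0.0588) = 1
Interference = 1 * 1 = 1
R_next = 1 + 1 = 2

2


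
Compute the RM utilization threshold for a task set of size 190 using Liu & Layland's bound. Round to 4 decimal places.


Compute 2^(1/190) = 1.0036548056
Subtract 1: 1.0036548056 - 1 = 0.0036548056
Multiply by n: 190 * 0.0036548056 = 0.6944130640
Round to 4 dp: 0.6944

0.6944


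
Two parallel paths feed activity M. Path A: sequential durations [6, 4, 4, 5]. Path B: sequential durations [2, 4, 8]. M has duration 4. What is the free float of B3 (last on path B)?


ES(B3) = sum of predecessors on chain B = 6
EF(B3) = ES + duration = 6 + 8 = 14
Successor of B3 is M. ES(M) = max(sum(A), sum(B)) = max(19, 14) = 19
Free float = ES(successor) - EF(current) = 19 - 14 = 5

5


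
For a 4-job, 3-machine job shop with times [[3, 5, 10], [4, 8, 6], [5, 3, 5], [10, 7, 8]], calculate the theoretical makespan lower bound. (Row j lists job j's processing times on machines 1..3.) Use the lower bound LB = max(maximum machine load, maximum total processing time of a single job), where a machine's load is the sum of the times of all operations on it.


Machine loads:
  Machine 1: 3 + 4 + 5 + 10 = 22
  Machine 2: 5 + 8 + 3 + 7 = 23
  Machine 3: 10 + 6 + 5 + 8 = 29
Max machine load = 29
Job totals:
  Job 1: 18
  Job 2: 18
  Job 3: 13
  Job 4: 25
Max job total = 25
Lower bound = max(29, 25) = 29

29


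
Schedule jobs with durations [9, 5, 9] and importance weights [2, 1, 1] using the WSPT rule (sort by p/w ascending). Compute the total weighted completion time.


Compute p/w ratios and sort ascending (WSPT): [(9, 2), (5, 1), (9, 1)]
Compute weighted completion times:
  Job (p=9,w=2): C=9, w*C=2*9=18
  Job (p=5,w=1): C=14, w*C=1*14=14
  Job (p=9,w=1): C=23, w*C=1*23=23
Total weighted completion time = 55

55


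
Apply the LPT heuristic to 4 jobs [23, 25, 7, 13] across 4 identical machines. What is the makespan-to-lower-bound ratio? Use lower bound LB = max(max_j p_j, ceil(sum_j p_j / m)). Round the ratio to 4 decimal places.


LPT order: [25, 23, 13, 7]
Machine loads after assignment: [25, 23, 13, 7]
LPT makespan = 25
Lower bound = max(max_job, ceil(total/4)) = max(25, 17) = 25
Ratio = 25 / 25 = 1.0

1.0


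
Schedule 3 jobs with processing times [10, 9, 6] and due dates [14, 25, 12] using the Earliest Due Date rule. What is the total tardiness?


Sort by due date (EDD order): [(6, 12), (10, 14), (9, 25)]
Compute completion times and tardiness:
  Job 1: p=6, d=12, C=6, tardiness=max(0,6-12)=0
  Job 2: p=10, d=14, C=16, tardiness=max(0,16-14)=2
  Job 3: p=9, d=25, C=25, tardiness=max(0,25-25)=0
Total tardiness = 2

2


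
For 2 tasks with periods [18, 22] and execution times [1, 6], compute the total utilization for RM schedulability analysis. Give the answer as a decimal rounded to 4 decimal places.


Compute individual utilizations (exact fractions):
  Task 1: C/T = 1/18 (approx. 0.0556)
  Task 2: C/T = 6/22 = 3/11 (approx. 0.2727)
Total utilization U = 1/18 + 3/11 = 65/198
Rounded to 4 decimal places: U = 0.3283
RM (Liu & Layland) bound for 2 tasks = 0.828427; compare with U = 65/198 (approx. 0.328283)
U <= bound, so schedulable by RM sufficient condition.

0.3283


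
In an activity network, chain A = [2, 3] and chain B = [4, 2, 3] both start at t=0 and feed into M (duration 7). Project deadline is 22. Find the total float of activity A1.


Forward pass: ES(A1) = sum of predecessors on chain A = 0
EF = ES + duration = 0 + 2 = 2
Backward pass: LF(M) = deadline = 22; LS(M) = 22 - 7 = 15
LF(A1) = LS(M) - sum(successors on chain A) = 15 - 3 = 12
LS = LF - duration = 12 - 2 = 10
Total float = LS - ES = 10 - 0 = 10

10


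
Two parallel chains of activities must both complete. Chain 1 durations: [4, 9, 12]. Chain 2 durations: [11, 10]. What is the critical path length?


Path A total = 4 + 9 + 12 = 25
Path B total = 11 + 10 = 21
Critical path = longest path = max(25, 21) = 25

25


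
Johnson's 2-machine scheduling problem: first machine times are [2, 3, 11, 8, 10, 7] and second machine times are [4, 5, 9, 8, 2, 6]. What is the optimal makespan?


Apply Johnson's rule:
  Group 1 (a <= b): [(1, 2, 4), (2, 3, 5), (4, 8, 8)]
  Group 2 (a > b): [(3, 11, 9), (6, 7, 6), (5, 10, 2)]
Optimal job order: [1, 2, 4, 3, 6, 5]
Schedule:
  Job 1: M1 done at 2, M2 done at 6
  Job 2: M1 done at 5, M2 done at 11
  Job 4: M1 done at 13, M2 done at 21
  Job 3: M1 done at 24, M2 done at 33
  Job 6: M1 done at 31, M2 done at 39
  Job 5: M1 done at 41, M2 done at 43
Makespan = 43

43


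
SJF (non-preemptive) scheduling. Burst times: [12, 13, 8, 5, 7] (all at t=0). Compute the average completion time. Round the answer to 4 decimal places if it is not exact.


SJF order (ascending): [5, 7, 8, 12, 13]
Completion times:
  Job 1: burst=5, C=5
  Job 2: burst=7, C=12
  Job 3: burst=8, C=20
  Job 4: burst=12, C=32
  Job 5: burst=13, C=45
Average completion = 114/5 = 22.8

22.8


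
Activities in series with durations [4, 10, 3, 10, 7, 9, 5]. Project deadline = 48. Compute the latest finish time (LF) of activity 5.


LF(activity 5) = deadline - sum of successor durations
Successors: activities 6 through 7 with durations [9, 5]
Sum of successor durations = 14
LF = 48 - 14 = 34

34


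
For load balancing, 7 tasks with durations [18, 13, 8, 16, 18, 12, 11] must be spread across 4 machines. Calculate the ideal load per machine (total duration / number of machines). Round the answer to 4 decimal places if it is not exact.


Total processing time = 18 + 13 + 8 + 16 + 18 + 12 + 11 = 96
Number of machines = 4
Ideal balanced load = 96 / 4 = 24.0

24.0


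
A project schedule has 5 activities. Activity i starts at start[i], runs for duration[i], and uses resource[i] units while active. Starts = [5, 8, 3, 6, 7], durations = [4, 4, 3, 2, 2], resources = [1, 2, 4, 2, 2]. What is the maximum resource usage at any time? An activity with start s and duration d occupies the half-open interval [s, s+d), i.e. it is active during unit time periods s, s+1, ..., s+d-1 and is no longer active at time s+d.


Each activity i is active on [start_i, start_i + duration_i).
Compute total resource usage per time slot:
  t=0: active resources = [], total = 0
  t=1: active resources = [], total = 0
  t=2: active resources = [], total = 0
  t=3: active resources = [4], total = 4
  t=4: active resources = [4], total = 4
  t=5: active resources = [1, 4], total = 5
  t=6: active resources = [1, 2], total = 3
  t=7: active resources = [1, 2, 2], total = 5
  t=8: active resources = [1, 2, 2], total = 5
  t=9: active resources = [2], total = 2
  t=10: active resources = [2], total = 2
  t=11: active resources = [2], total = 2
Peak resource demand = 5

5


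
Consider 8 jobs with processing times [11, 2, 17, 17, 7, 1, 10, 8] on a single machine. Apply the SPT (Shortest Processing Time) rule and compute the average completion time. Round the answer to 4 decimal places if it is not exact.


Sort jobs by processing time (SPT order): [1, 2, 7, 8, 10, 11, 17, 17]
Compute completion times sequentially:
  Job 1: processing = 1, completes at 1
  Job 2: processing = 2, completes at 3
  Job 3: processing = 7, completes at 10
  Job 4: processing = 8, completes at 18
  Job 5: processing = 10, completes at 28
  Job 6: processing = 11, completes at 39
  Job 7: processing = 17, completes at 56
  Job 8: processing = 17, completes at 73
Sum of completion times = 228
Average completion time = 228/8 = 28.5

28.5


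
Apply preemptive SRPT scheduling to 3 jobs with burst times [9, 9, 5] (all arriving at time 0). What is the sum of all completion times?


Since all jobs arrive at t=0, SRPT equals SPT ordering.
SPT order: [5, 9, 9]
Completion times:
  Job 1: p=5, C=5
  Job 2: p=9, C=14
  Job 3: p=9, C=23
Total completion time = 5 + 14 + 23 = 42

42


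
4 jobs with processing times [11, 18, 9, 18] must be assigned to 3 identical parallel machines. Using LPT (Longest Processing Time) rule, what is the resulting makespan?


Sort jobs in decreasing order (LPT): [18, 18, 11, 9]
Assign each job to the least loaded machine:
  Machine 1: jobs [18], load = 18
  Machine 2: jobs [18], load = 18
  Machine 3: jobs [11, 9], load = 20
Makespan = max load = 20

20


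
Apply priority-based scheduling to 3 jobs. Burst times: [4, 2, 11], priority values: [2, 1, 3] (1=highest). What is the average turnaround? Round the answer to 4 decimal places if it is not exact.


Sort by priority (ascending = highest first):
Order: [(1, 2), (2, 4), (3, 11)]
Completion times:
  Priority 1, burst=2, C=2
  Priority 2, burst=4, C=6
  Priority 3, burst=11, C=17
Average turnaround = 25/3 = 8.3333

8.3333


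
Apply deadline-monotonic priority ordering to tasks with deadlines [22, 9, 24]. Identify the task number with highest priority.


Sort tasks by relative deadline (ascending):
  Task 2: deadline = 9
  Task 1: deadline = 22
  Task 3: deadline = 24
Priority order (highest first): [2, 1, 3]
Highest priority task = 2

2


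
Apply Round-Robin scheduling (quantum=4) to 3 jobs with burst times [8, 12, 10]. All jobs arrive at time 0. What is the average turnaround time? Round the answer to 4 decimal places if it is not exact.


Time quantum = 4
Execution trace:
  J1 runs 4 units, time = 4
  J2 runs 4 units, time = 8
  J3 runs 4 units, time = 12
  J1 runs 4 units, time = 16
  J2 runs 4 units, time = 20
  J3 runs 4 units, time = 24
  J2 runs 4 units, time = 28
  J3 runs 2 units, time = 30
Finish times: [16, 28, 30]
Average turnaround = 74/3 = 24.6667

24.6667


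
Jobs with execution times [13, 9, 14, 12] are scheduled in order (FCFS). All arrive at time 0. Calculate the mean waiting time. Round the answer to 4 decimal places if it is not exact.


FCFS order (as given): [13, 9, 14, 12]
Waiting times:
  Job 1: wait = 0
  Job 2: wait = 13
  Job 3: wait = 22
  Job 4: wait = 36
Sum of waiting times = 71
Average waiting time = 71/4 = 17.75

17.75


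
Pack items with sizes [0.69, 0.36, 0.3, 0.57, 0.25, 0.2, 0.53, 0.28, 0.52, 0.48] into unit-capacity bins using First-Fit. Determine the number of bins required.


Place items sequentially using First-Fit:
  Item 0.69 -> new Bin 1
  Item 0.36 -> new Bin 2
  Item 0.3 -> Bin 1 (now 0.99)
  Item 0.57 -> Bin 2 (now 0.93)
  Item 0.25 -> new Bin 3
  Item 0.2 -> Bin 3 (now 0.45)
  Item 0.53 -> Bin 3 (now 0.98)
  Item 0.28 -> new Bin 4
  Item 0.52 -> Bin 4 (now 0.8)
  Item 0.48 -> new Bin 5
Total bins used = 5

5


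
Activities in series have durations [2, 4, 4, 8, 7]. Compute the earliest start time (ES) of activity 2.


Activity 2 starts after activities 1 through 1 complete.
Predecessor durations: [2]
ES = 2 = 2

2


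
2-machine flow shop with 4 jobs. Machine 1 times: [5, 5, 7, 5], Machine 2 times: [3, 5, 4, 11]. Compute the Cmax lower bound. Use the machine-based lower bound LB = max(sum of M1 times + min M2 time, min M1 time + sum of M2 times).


LB1 = sum(M1 times) + min(M2 times) = 22 + 3 = 25
LB2 = min(M1 times) + sum(M2 times) = 5 + 23 = 28
Lower bound = max(LB1, LB2) = max(25, 28) = 28

28


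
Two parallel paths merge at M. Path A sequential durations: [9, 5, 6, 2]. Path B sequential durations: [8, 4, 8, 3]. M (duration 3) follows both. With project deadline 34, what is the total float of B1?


Forward pass: ES(B1) = sum of predecessors on chain B = 0
EF = ES + duration = 0 + 8 = 8
Backward pass: LF(M) = deadline = 34; LS(M) = 34 - 3 = 31
LF(B1) = LS(M) - sum(successors on chain B) = 31 - 15 = 16
LS = LF - duration = 16 - 8 = 8
Total float = LS - ES = 8 - 0 = 8

8


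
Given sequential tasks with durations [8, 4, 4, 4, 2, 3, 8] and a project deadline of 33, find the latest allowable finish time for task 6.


LF(activity 6) = deadline - sum of successor durations
Successors: activities 7 through 7 with durations [8]
Sum of successor durations = 8
LF = 33 - 8 = 25

25


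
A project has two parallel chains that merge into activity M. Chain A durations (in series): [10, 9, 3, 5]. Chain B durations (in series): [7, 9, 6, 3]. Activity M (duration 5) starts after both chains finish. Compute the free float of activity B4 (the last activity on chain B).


ES(B4) = sum of predecessors on chain B = 22
EF(B4) = ES + duration = 22 + 3 = 25
Successor of B4 is M. ES(M) = max(sum(A), sum(B)) = max(27, 25) = 27
Free float = ES(successor) - EF(current) = 27 - 25 = 2

2


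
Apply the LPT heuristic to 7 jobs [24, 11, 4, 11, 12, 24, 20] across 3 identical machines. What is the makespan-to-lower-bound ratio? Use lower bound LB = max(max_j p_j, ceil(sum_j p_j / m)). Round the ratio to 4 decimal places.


LPT order: [24, 24, 20, 12, 11, 11, 4]
Machine loads after assignment: [35, 35, 36]
LPT makespan = 36
Lower bound = max(max_job, ceil(total/3)) = max(24, 36) = 36
Ratio = 36 / 36 = 1.0

1.0


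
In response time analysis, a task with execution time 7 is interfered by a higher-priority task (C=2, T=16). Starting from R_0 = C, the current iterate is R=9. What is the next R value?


R_next = C + ceil(R_prev / T_hp) * C_hp
ceil(9 / 16) = ceil(0.5625) = 1
Interference = 1 * 2 = 2
R_next = 7 + 2 = 9
R_next = R_prev, so the iteration has converged (response time = 9).

9


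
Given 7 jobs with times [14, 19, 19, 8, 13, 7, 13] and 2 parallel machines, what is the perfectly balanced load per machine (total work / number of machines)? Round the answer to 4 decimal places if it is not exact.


Total processing time = 14 + 19 + 19 + 8 + 13 + 7 + 13 = 93
Number of machines = 2
Ideal balanced load = 93 / 2 = 46.5

46.5


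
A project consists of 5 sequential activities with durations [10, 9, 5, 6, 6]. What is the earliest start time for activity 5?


Activity 5 starts after activities 1 through 4 complete.
Predecessor durations: [10, 9, 5, 6]
ES = 10 + 9 + 5 + 6 = 30

30


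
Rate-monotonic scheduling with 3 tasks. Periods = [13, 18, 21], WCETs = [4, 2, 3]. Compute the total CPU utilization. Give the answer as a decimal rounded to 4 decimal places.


Compute individual utilizations (exact fractions):
  Task 1: C/T = 4/13 (approx. 0.3077)
  Task 2: C/T = 2/18 = 1/9 (approx. 0.1111)
  Task 3: C/T = 3/21 = 1/7 (approx. 0.1429)
Total utilization U = 4/13 + 1/9 + 1/7 = 460/819
Rounded to 4 decimal places: U = 0.5617
RM (Liu & Layland) bound for 3 tasks = 0.779763; compare with U = 460/819 (approx. 0.561661)
U <= bound, so schedulable by RM sufficient condition.

0.5617


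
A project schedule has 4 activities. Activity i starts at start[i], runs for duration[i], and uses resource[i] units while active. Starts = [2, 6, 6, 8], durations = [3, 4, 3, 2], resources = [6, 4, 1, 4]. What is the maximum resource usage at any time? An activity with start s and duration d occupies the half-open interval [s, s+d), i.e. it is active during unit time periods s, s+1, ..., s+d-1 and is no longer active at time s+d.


Each activity i is active on [start_i, start_i + duration_i).
Compute total resource usage per time slot:
  t=0: active resources = [], total = 0
  t=1: active resources = [], total = 0
  t=2: active resources = [6], total = 6
  t=3: active resources = [6], total = 6
  t=4: active resources = [6], total = 6
  t=5: active resources = [], total = 0
  t=6: active resources = [4, 1], total = 5
  t=7: active resources = [4, 1], total = 5
  t=8: active resources = [4, 1, 4], total = 9
  t=9: active resources = [4, 4], total = 8
Peak resource demand = 9

9


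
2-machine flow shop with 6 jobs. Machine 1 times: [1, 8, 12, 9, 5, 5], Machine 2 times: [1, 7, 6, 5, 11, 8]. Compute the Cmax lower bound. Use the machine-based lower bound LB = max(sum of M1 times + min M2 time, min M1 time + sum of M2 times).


LB1 = sum(M1 times) + min(M2 times) = 40 + 1 = 41
LB2 = min(M1 times) + sum(M2 times) = 1 + 38 = 39
Lower bound = max(LB1, LB2) = max(41, 39) = 41

41


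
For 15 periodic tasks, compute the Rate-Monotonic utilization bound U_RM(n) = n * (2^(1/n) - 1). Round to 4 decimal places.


Compute 2^(1/15) = 1.0472941228
Subtract 1: 1.0472941228 - 1 = 0.0472941228
Multiply by n: 15 * 0.0472941228 = 0.7094118420
Round to 4 dp: 0.7094

0.7094


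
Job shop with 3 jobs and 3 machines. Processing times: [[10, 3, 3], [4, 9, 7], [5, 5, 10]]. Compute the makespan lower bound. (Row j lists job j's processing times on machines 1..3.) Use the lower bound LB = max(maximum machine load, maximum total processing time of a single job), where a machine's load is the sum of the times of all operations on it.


Machine loads:
  Machine 1: 10 + 4 + 5 = 19
  Machine 2: 3 + 9 + 5 = 17
  Machine 3: 3 + 7 + 10 = 20
Max machine load = 20
Job totals:
  Job 1: 16
  Job 2: 20
  Job 3: 20
Max job total = 20
Lower bound = max(20, 20) = 20

20


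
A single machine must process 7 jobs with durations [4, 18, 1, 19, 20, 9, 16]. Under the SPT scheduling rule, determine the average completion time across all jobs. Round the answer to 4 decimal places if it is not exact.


Sort jobs by processing time (SPT order): [1, 4, 9, 16, 18, 19, 20]
Compute completion times sequentially:
  Job 1: processing = 1, completes at 1
  Job 2: processing = 4, completes at 5
  Job 3: processing = 9, completes at 14
  Job 4: processing = 16, completes at 30
  Job 5: processing = 18, completes at 48
  Job 6: processing = 19, completes at 67
  Job 7: processing = 20, completes at 87
Sum of completion times = 252
Average completion time = 252/7 = 36.0

36.0


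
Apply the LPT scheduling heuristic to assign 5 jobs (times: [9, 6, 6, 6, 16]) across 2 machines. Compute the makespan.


Sort jobs in decreasing order (LPT): [16, 9, 6, 6, 6]
Assign each job to the least loaded machine:
  Machine 1: jobs [16, 6], load = 22
  Machine 2: jobs [9, 6, 6], load = 21
Makespan = max load = 22

22


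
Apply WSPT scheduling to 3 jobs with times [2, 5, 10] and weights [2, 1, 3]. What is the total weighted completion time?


Compute p/w ratios and sort ascending (WSPT): [(2, 2), (10, 3), (5, 1)]
Compute weighted completion times:
  Job (p=2,w=2): C=2, w*C=2*2=4
  Job (p=10,w=3): C=12, w*C=3*12=36
  Job (p=5,w=1): C=17, w*C=1*17=17
Total weighted completion time = 57

57


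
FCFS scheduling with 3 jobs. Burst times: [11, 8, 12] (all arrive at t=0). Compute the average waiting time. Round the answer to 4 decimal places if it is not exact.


FCFS order (as given): [11, 8, 12]
Waiting times:
  Job 1: wait = 0
  Job 2: wait = 11
  Job 3: wait = 19
Sum of waiting times = 30
Average waiting time = 30/3 = 10.0

10.0


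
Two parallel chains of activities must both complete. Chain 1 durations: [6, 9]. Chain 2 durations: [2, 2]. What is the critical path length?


Path A total = 6 + 9 = 15
Path B total = 2 + 2 = 4
Critical path = longest path = max(15, 4) = 15

15


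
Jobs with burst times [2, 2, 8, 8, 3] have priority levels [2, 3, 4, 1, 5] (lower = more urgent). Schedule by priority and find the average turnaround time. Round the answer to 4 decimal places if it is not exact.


Sort by priority (ascending = highest first):
Order: [(1, 8), (2, 2), (3, 2), (4, 8), (5, 3)]
Completion times:
  Priority 1, burst=8, C=8
  Priority 2, burst=2, C=10
  Priority 3, burst=2, C=12
  Priority 4, burst=8, C=20
  Priority 5, burst=3, C=23
Average turnaround = 73/5 = 14.6

14.6


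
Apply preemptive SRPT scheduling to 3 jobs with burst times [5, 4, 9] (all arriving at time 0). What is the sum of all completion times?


Since all jobs arrive at t=0, SRPT equals SPT ordering.
SPT order: [4, 5, 9]
Completion times:
  Job 1: p=4, C=4
  Job 2: p=5, C=9
  Job 3: p=9, C=18
Total completion time = 4 + 9 + 18 = 31

31
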